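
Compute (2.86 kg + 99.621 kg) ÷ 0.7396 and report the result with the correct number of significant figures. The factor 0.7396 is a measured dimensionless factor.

2.86 kg + 99.621 kg = 102.481 kg; the sum is limited to 2 decimal places (5 s.f.).
Carrying full precision, 102.481 ÷ 0.7396 = 138.562736614… kg; 0.7396 has 4 s.f., so the result keeps min(5, 4) = 4 s.f.
Rounded to 4 significant figures: 1.386 × 10^2 kg.

1.386 × 10^2 kg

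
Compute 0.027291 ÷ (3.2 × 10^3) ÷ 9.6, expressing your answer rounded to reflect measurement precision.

0.027291 ÷ (3.2 × 10^3) ÷ 9.6 = 8.8837890625 × 10^-7
Multiplication/division keeps the fewest significant figures: 0.027291 → 5 s.f., 3.2 × 10^3 → 2 s.f., 9.6 → 2 s.f.; limit is 2.
Rounded to 2 significant figures: 8.9 × 10^-7.

8.9 × 10^-7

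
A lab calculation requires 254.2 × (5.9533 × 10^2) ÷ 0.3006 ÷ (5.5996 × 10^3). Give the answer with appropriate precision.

254.2 × (5.9533 × 10^2) ÷ 0.3006 ÷ (5.5996 × 10^3) = 89.9057220464…
Multiplication/division keeps the fewest significant figures: 254.2 → 4 s.f., 5.9533 × 10^2 → 5 s.f., 0.3006 → 4 s.f., 5.5996 × 10^3 → 5 s.f.; limit is 4.
Rounded to 4 significant figures: 89.91.

89.91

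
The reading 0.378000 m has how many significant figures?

6

0.378000: leading zeros are not significant; trailing zeros after a decimal point are significant.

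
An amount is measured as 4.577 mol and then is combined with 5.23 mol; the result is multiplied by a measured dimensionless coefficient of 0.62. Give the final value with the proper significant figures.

4.577 mol + 5.23 mol = 9.807 mol; the sum is limited to 2 decimal places (3 s.f.).
Carrying full precision, 9.807 × 0.62 = 6.08034 mol; 0.62 has 2 s.f., so the result keeps min(3, 2) = 2 s.f.
Rounded to 2 significant figures: 6.1 mol.

6.1 mol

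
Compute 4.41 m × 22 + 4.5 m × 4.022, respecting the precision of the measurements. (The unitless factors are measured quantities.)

4.41 × 22 = 97.02 → 97 m (2 s.f., last digit at the 10^0 place).
4.5 × 4.022 = 18.099 → 18 m (2 s.f., last digit at the 10^0 place).
Sum: 115.119 m; keep the coarser place, 10^0.
Result: 115 m.

115 m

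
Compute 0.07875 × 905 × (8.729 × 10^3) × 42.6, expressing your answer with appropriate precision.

2.65 × 10^7

0.07875 × 905 × (8.729 × 10^3) × 42.6 = 26501669.5388…
Multiplication/division keeps the fewest significant figures: 0.07875 → 4 s.f., 905 → 3 s.f., 8.729 × 10^3 → 4 s.f., 42.6 → 3 s.f.; limit is 3.
Rounded to 3 significant figures: 2.65 × 10^7.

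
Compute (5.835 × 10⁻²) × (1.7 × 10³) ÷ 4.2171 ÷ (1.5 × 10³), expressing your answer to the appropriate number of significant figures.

0.016

(5.835 × 10⁻²) × (1.7 × 10³) ÷ 4.2171 ÷ (1.5 × 10³) = 0.0156813924261…
Multiplication/division keeps the fewest significant figures: 5.835 × 10⁻² → 4 s.f., 1.7 × 10³ → 2 s.f., 4.2171 → 5 s.f., 1.5 × 10³ → 2 s.f.; limit is 2.
Rounded to 2 significant figures: 0.016.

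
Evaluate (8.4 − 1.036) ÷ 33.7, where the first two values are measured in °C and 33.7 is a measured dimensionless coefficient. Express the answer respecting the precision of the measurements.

0.22 °C

8.4 °C − 1.036 °C = 7.364 °C; the difference is limited to 1 decimal place (2 s.f.).
Carrying full precision, 7.364 ÷ 33.7 = 0.218516320475… °C; 33.7 has 3 s.f., so the result keeps min(2, 3) = 2 s.f.
Rounded to 2 significant figures: 0.22 °C.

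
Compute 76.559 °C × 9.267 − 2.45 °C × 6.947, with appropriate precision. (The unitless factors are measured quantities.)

76.559 × 9.267 = 709.472253 → 709.5 °C (4 s.f., last digit at the 10^-1 place).
2.45 × 6.947 = 17.02015 → 17.0 °C (3 s.f., last digit at the 10^-1 place).
Difference: 692.452103 °C; keep the coarser place, 10^-1.
Result: 692.5 °C.

692.5 °C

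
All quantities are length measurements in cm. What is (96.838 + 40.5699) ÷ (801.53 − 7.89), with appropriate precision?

96.838 + 40.5699 = 137.4079, limited to 3 d.p. → 6 s.f.; 801.53 − 7.89 = 793.64, limited to 2 d.p. → 5 s.f.
Carrying full precision, 137.4079 ÷ 793.64 = 0.173136308654…; keep min(6, 5) = 5 s.f.
Rounded to 5 significant figures: 0.17314.

0.17314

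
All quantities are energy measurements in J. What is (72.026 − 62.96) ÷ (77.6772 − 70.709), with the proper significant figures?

72.026 − 62.96 = 9.066, limited to 2 d.p. → 3 s.f.; 77.6772 − 70.709 = 6.9682, limited to 3 d.p. → 4 s.f.
Carrying full precision, 9.066 ÷ 6.9682 = 1.30105335668…; keep min(3, 4) = 3 s.f.
Rounded to 3 significant figures: 1.30.

1.30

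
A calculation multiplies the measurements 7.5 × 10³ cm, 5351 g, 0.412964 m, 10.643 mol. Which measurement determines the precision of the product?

7.5 × 10³ cm → 2 s.f.; 5351 g → 4 s.f.; 0.412964 m → 6 s.f.; 10.643 mol → 5 s.f.
The fewest is 2 significant figures, from 7.5 × 10³ cm.

7.5 × 10³ cm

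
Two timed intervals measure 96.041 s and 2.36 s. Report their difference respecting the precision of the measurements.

96.041 s − 2.36 s = 93.681 s.
Addition/subtraction keeps the fewest decimal places: 96.041 → 3 decimal places, 2.36 → 2 decimal places; limit is 2.
Rounded to 2 decimal places: 93.68 s.

93.68 s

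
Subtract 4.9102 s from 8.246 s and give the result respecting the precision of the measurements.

3.336 s

8.246 s − 4.9102 s = 3.3358 s.
Addition/subtraction keeps the fewest decimal places: 8.246 → 3 decimal places, 4.9102 → 4 decimal places; limit is 3.
Rounded to 3 decimal places: 3.336 s.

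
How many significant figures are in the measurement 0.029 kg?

0.029: leading zeros are not significant.

2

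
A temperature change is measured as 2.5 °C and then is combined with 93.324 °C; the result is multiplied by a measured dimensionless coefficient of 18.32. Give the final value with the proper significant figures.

2.5 °C + 93.324 °C = 95.824 °C; the sum is limited to 1 decimal place (3 s.f.).
Carrying full precision, 95.824 × 18.32 = 1755.49568 °C; 18.32 has 4 s.f., so the result keeps min(3, 4) = 3 s.f.
Rounded to 3 significant figures: 1.76 × 10³ °C.

1.76 × 10³ °C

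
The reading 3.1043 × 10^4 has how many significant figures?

3.1043 × 10^4: in scientific notation every digit of the coefficient is significant.

5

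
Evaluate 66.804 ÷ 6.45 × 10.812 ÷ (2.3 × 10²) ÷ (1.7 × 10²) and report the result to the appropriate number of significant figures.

66.804 ÷ 6.45 × 10.812 ÷ (2.3 × 10²) ÷ (1.7 × 10²) = 0.00286399352882…
Multiplication/division keeps the fewest significant figures: 66.804 → 5 s.f., 6.45 → 3 s.f., 10.812 → 5 s.f., 2.3 × 10² → 2 s.f., 1.7 × 10² → 2 s.f.; limit is 2.
Rounded to 2 significant figures: 0.0029.

0.0029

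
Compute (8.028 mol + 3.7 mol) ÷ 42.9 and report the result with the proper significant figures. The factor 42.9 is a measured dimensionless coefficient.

8.028 mol + 3.7 mol = 11.728 mol; the sum is limited to 1 decimal place (3 s.f.).
Carrying full precision, 11.728 ÷ 42.9 = 0.27337995338… mol; 42.9 has 3 s.f., so the result keeps min(3, 3) = 3 s.f.
Rounded to 3 significant figures: 2.73 × 10^-1 mol.

2.73 × 10^-1 mol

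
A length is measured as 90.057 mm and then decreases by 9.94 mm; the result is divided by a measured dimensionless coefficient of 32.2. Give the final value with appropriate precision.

2.49 mm

90.057 mm − 9.94 mm = 80.117 mm; the difference is limited to 2 decimal places (4 s.f.).
Carrying full precision, 80.117 ÷ 32.2 = 2.48810559006… mm; 32.2 has 3 s.f., so the result keeps min(4, 3) = 3 s.f.
Rounded to 3 significant figures: 2.49 mm.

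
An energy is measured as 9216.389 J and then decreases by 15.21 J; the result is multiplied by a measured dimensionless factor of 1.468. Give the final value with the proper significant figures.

1.351 × 10⁴ J

9216.389 J − 15.21 J = 9201.179 J; the difference is limited to 2 decimal places (6 s.f.).
Carrying full precision, 9201.179 × 1.468 = 13507.330772 J; 1.468 has 4 s.f., so the result keeps min(6, 4) = 4 s.f.
Rounded to 4 significant figures: 1.351 × 10⁴ J.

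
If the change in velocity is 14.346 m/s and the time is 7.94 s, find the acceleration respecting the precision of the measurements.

acceleration = 14.346 m/s ÷ 7.94 s = 1.80680100756… m/s².
14.346 has 5 significant figures; 7.94 has 3.
Division/multiplication keeps the fewest: 3 significant figures.
Rounded: 1.81 m/s².

1.81 m/s²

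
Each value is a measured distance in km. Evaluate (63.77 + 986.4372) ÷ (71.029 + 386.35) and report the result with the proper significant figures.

63.77 + 986.4372 = 1050.2072, limited to 2 d.p. → 6 s.f.; 71.029 + 386.35 = 457.379, limited to 2 d.p. → 5 s.f.
Carrying full precision, 1050.2072 ÷ 457.379 = 2.29614214907…; keep min(6, 5) = 5 s.f.
Rounded to 5 significant figures: 2.2961.

2.2961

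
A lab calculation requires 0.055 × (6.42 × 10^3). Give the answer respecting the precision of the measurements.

0.055 × (6.42 × 10^3) = 353.1
Multiplication/division keeps the fewest significant figures: 0.055 → 2 s.f., 6.42 × 10^3 → 3 s.f.; limit is 2.
Rounded to 2 significant figures: 3.5 × 10^2.

3.5 × 10^2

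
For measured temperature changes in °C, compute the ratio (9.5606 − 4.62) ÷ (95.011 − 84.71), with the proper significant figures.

0.480

9.5606 − 4.62 = 4.9406, limited to 2 d.p. → 3 s.f.; 95.011 − 84.71 = 10.301, limited to 2 d.p. → 4 s.f.
Carrying full precision, 4.9406 ÷ 10.301 = 0.47962333754…; keep min(3, 4) = 3 s.f.
Rounded to 3 significant figures: 0.480.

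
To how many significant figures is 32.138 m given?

5

32.138: every digit is nonzero and significant.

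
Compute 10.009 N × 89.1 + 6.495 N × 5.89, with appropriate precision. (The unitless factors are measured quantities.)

930. N

10.009 × 89.1 = 891.8019 → 892 N (3 s.f., last digit at the 10^0 place).
6.495 × 5.89 = 38.25555 → 38.3 N (3 s.f., last digit at the 10^-1 place).
Sum: 930.05745 N; keep the coarser place, 10^0.
Result: 930. N.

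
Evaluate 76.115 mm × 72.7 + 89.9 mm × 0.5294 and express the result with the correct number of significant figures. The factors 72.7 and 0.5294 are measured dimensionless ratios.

5.58 × 10³ mm

76.115 × 72.7 = 5533.5605 → 5.53 × 10³ mm (3 s.f., last digit at the 10^1 place).
89.9 × 0.5294 = 47.59306 → 47.6 mm (3 s.f., last digit at the 10^-1 place).
Sum: 5581.15356 mm; keep the coarser place, 10^1.
Result: 5.58 × 10³ mm.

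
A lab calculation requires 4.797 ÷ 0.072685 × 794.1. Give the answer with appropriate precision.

4.797 ÷ 0.072685 × 794.1 = 52408.3057027…
Multiplication/division keeps the fewest significant figures: 4.797 → 4 s.f., 0.072685 → 5 s.f., 794.1 → 4 s.f.; limit is 4.
Rounded to 4 significant figures: 5.241 × 10⁴.

5.241 × 10⁴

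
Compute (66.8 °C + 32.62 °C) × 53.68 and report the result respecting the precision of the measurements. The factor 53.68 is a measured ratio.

5.34 × 10^3 °C

66.8 °C + 32.62 °C = 99.42 °C; the sum is limited to 1 decimal place (3 s.f.).
Carrying full precision, 99.42 × 53.68 = 5336.8656 °C; 53.68 has 4 s.f., so the result keeps min(3, 4) = 3 s.f.
Rounded to 3 significant figures: 5.34 × 10^3 °C.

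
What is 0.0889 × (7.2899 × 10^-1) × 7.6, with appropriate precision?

0.49

0.0889 × (7.2899 × 10^-1) × 7.6 = 0.4925348036
Multiplication/division keeps the fewest significant figures: 0.0889 → 3 s.f., 7.2899 × 10^-1 → 5 s.f., 7.6 → 2 s.f.; limit is 2.
Rounded to 2 significant figures: 0.49.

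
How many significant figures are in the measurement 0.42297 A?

0.42297: leading zeros are not significant.

5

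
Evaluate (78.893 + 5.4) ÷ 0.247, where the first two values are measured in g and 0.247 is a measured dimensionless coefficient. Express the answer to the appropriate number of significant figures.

78.893 g + 5.4 g = 84.293 g; the sum is limited to 1 decimal place (3 s.f.).
Carrying full precision, 84.293 ÷ 0.247 = 341.267206478… g; 0.247 has 3 s.f., so the result keeps min(3, 3) = 3 s.f.
Rounded to 3 significant figures: 341 g.

341 g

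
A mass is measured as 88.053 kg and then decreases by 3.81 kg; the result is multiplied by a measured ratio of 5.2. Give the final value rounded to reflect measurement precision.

4.4 × 10^2 kg

88.053 kg − 3.81 kg = 84.243 kg; the difference is limited to 2 decimal places (4 s.f.).
Carrying full precision, 84.243 × 5.2 = 438.0636 kg; 5.2 has 2 s.f., so the result keeps min(4, 2) = 2 s.f.
Rounded to 2 significant figures: 4.4 × 10^2 kg.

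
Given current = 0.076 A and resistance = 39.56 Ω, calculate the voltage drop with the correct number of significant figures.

voltage drop = 0.076 A × 39.56 Ω = 3.00656 V.
0.076 has 2 significant figures; 39.56 has 4.
Division/multiplication keeps the fewest: 2 significant figures.
Rounded: 3.0 V.

3.0 V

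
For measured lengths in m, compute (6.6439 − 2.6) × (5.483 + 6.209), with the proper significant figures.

6.6439 − 2.6 = 4.0439, limited to 1 d.p. → 2 s.f.; 5.483 + 6.209 = 11.692, limited to 3 d.p. → 5 s.f.
Carrying full precision, 4.0439 × 11.692 = 47.2812788; keep min(2, 5) = 2 s.f.
Rounded to 2 significant figures: 47 m².

47 m²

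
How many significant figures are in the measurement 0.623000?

6

0.623000: leading zeros are not significant; trailing zeros after a decimal point are significant.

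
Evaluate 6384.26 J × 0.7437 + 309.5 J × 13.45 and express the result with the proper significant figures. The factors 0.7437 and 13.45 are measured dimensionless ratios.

8911 J

6384.26 × 0.7437 = 4747.974162 → 4748 J (4 s.f., last digit at the 10^0 place).
309.5 × 13.45 = 4162.775 → 4163 J (4 s.f., last digit at the 10^0 place).
Sum: 8910.749162 J; keep the coarser place, 10^0.
Result: 8911 J.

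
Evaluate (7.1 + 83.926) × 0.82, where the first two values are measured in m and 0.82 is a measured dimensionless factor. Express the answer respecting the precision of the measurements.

75 m

7.1 m + 83.926 m = 91.026 m; the sum is limited to 1 decimal place (3 s.f.).
Carrying full precision, 91.026 × 0.82 = 74.64132 m; 0.82 has 2 s.f., so the result keeps min(3, 2) = 2 s.f.
Rounded to 2 significant figures: 75 m.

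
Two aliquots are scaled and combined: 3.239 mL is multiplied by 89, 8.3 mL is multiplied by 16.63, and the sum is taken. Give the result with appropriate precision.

3.239 × 89 = 288.271 → 2.9 × 10^2 mL (2 s.f., last digit at the 10^1 place).
8.3 × 16.63 = 138.029 → 1.4 × 10^2 mL (2 s.f., last digit at the 10^1 place).
Sum: 426.3 mL; keep the coarser place, 10^1.
Result: 4.3 × 10^2 mL.

4.3 × 10^2 mL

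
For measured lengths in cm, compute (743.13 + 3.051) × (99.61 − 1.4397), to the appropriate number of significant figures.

7.325 × 10^4 cm²

743.13 + 3.051 = 746.181, limited to 2 d.p. → 5 s.f.; 99.61 − 1.4397 = 98.1703, limited to 2 d.p. → 4 s.f.
Carrying full precision, 746.181 × 98.1703 = 73252.8126243; keep min(5, 4) = 4 s.f.
Rounded to 4 significant figures: 7.325 × 10^4 cm².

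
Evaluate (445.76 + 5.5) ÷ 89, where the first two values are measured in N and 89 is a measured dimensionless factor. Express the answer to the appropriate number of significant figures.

5.1 N

445.76 N + 5.5 N = 451.26 N; the sum is limited to 1 decimal place (4 s.f.).
Carrying full precision, 451.26 ÷ 89 = 5.07033707865… N; 89 has 2 s.f., so the result keeps min(4, 2) = 2 s.f.
Rounded to 2 significant figures: 5.1 N.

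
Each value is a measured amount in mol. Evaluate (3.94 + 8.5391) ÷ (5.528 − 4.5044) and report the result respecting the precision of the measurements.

3.94 + 8.5391 = 12.4791, limited to 2 d.p. → 4 s.f.; 5.528 − 4.5044 = 1.0236, limited to 3 d.p. → 4 s.f.
Carrying full precision, 12.4791 ÷ 1.0236 = 12.1913833529…; keep min(4, 4) = 4 s.f.
Rounded to 4 significant figures: 12.19.

12.19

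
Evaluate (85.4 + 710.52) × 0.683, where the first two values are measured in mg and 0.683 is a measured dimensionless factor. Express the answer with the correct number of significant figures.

544 mg

85.4 mg + 710.52 mg = 795.92 mg; the sum is limited to 1 decimal place (4 s.f.).
Carrying full precision, 795.92 × 0.683 = 543.61336 mg; 0.683 has 3 s.f., so the result keeps min(4, 3) = 3 s.f.
Rounded to 3 significant figures: 544 mg.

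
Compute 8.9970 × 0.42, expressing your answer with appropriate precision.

8.9970 × 0.42 = 3.77874
Multiplication/division keeps the fewest significant figures: 8.9970 → 5 s.f., 0.42 → 2 s.f.; limit is 2.
Rounded to 2 significant figures: 3.8.

3.8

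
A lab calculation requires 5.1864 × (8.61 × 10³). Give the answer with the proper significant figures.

4.47 × 10⁴

5.1864 × (8.61 × 10³) = 44654.904
Multiplication/division keeps the fewest significant figures: 5.1864 → 5 s.f., 8.61 × 10³ → 3 s.f.; limit is 3.
Rounded to 3 significant figures: 4.47 × 10⁴.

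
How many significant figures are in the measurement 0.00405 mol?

0.00405: leading zeros are not significant; zeros between nonzero digits are significant.

3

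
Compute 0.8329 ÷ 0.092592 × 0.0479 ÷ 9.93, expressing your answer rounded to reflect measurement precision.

0.8329 ÷ 0.092592 × 0.0479 ÷ 9.93 = 0.0433915997606…
Multiplication/division keeps the fewest significant figures: 0.8329 → 4 s.f., 0.092592 → 5 s.f., 0.0479 → 3 s.f., 9.93 → 3 s.f.; limit is 3.
Rounded to 3 significant figures: 0.0434.

0.0434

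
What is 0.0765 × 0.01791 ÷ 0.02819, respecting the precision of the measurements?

0.0765 × 0.01791 ÷ 0.02819 = 0.0486028733593…
Multiplication/division keeps the fewest significant figures: 0.0765 → 3 s.f., 0.01791 → 4 s.f., 0.02819 → 4 s.f.; limit is 3.
Rounded to 3 significant figures: 0.0486.

0.0486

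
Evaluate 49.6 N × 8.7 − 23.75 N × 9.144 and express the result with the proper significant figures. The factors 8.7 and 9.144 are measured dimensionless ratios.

2.1 × 10^2 N

49.6 × 8.7 = 431.52 → 4.3 × 10^2 N (2 s.f., last digit at the 10^1 place).
23.75 × 9.144 = 217.17 → 217.2 N (4 s.f., last digit at the 10^-1 place).
Difference: 214.35 N; keep the coarser place, 10^1.
Result: 2.1 × 10^2 N.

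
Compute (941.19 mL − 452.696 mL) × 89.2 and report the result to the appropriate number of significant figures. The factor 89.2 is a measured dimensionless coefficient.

941.19 mL − 452.696 mL = 488.494 mL; the difference is limited to 2 decimal places (5 s.f.).
Carrying full precision, 488.494 × 89.2 = 43573.6648 mL; 89.2 has 3 s.f., so the result keeps min(5, 3) = 3 s.f.
Rounded to 3 significant figures: 4.36 × 10^4 mL.

4.36 × 10^4 mL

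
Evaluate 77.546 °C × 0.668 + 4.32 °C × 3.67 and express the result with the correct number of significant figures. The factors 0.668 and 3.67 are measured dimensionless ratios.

77.546 × 0.668 = 51.800728 → 51.8 °C (3 s.f., last digit at the 10^-1 place).
4.32 × 3.67 = 15.8544 → 15.9 °C (3 s.f., last digit at the 10^-1 place).
Sum: 67.655128 °C; keep the coarser place, 10^-1.
Result: 67.7 °C.

67.7 °C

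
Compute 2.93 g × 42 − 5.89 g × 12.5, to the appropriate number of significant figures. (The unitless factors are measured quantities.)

5 × 10¹ g

2.93 × 42 = 123.06 → 1.2 × 10² g (2 s.f., last digit at the 10^1 place).
5.89 × 12.5 = 73.625 → 73.6 g (3 s.f., last digit at the 10^-1 place).
Difference: 49.435 g; keep the coarser place, 10^1.
Result: 5 × 10¹ g.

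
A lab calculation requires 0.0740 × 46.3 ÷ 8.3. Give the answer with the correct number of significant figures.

0.41

0.0740 × 46.3 ÷ 8.3 = 0.412795180723…
Multiplication/division keeps the fewest significant figures: 0.0740 → 3 s.f., 46.3 → 3 s.f., 8.3 → 2 s.f.; limit is 2.
Rounded to 2 significant figures: 0.41.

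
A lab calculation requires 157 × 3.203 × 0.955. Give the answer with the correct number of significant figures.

4.80 × 10²

157 × 3.203 × 0.955 = 480.241805
Multiplication/division keeps the fewest significant figures: 157 → 3 s.f., 3.203 → 4 s.f., 0.955 → 3 s.f.; limit is 3.
Rounded to 3 significant figures: 4.80 × 10².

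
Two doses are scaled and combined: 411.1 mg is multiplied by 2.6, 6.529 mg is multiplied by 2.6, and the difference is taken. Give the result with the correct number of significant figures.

411.1 × 2.6 = 1068.86 → 1.1 × 10³ mg (2 s.f., last digit at the 10^2 place).
6.529 × 2.6 = 16.9754 → 17 mg (2 s.f., last digit at the 10^0 place).
Difference: 1051.8846 mg; keep the coarser place, 10^2.
Result: 1.1 × 10³ mg.

1.1 × 10³ mg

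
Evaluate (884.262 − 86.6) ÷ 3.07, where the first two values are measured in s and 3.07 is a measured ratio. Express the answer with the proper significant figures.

2.60 × 10² s

884.262 s − 86.6 s = 797.662 s; the difference is limited to 1 decimal place (4 s.f.).
Carrying full precision, 797.662 ÷ 3.07 = 259.8247557… s; 3.07 has 3 s.f., so the result keeps min(4, 3) = 3 s.f.
Rounded to 3 significant figures: 2.60 × 10² s.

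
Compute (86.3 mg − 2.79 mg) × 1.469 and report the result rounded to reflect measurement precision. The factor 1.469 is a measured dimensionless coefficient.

123 mg

86.3 mg − 2.79 mg = 83.51 mg; the difference is limited to 1 decimal place (3 s.f.).
Carrying full precision, 83.51 × 1.469 = 122.67619 mg; 1.469 has 4 s.f., so the result keeps min(3, 4) = 3 s.f.
Rounded to 3 significant figures: 123 mg.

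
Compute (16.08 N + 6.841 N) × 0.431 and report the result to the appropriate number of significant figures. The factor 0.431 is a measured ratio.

9.88 N

16.08 N + 6.841 N = 22.921 N; the sum is limited to 2 decimal places (4 s.f.).
Carrying full precision, 22.921 × 0.431 = 9.878951 N; 0.431 has 3 s.f., so the result keeps min(4, 3) = 3 s.f.
Rounded to 3 significant figures: 9.88 N.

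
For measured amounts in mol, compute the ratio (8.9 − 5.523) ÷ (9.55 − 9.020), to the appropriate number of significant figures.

6.4

8.9 − 5.523 = 3.377, limited to 1 d.p. → 2 s.f.; 9.55 − 9.020 = 0.530, limited to 2 d.p. → 2 s.f.
Carrying full precision, 3.377 ÷ 0.530 = 6.37169811321…; keep min(2, 2) = 2 s.f.
Rounded to 2 significant figures: 6.4.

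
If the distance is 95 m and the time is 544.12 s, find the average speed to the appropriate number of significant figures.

0.17 m/s

average speed = 95 m ÷ 544.12 s = 0.174593839594… m/s.
95 has 2 significant figures; 544.12 has 5.
Division/multiplication keeps the fewest: 2 significant figures.
Rounded: 0.17 m/s.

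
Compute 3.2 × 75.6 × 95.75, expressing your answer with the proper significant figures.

3.2 × 75.6 × 95.75 = 23163.84
Multiplication/division keeps the fewest significant figures: 3.2 → 2 s.f., 75.6 → 3 s.f., 95.75 → 4 s.f.; limit is 2.
Rounded to 2 significant figures: 2.3 × 10^4.

2.3 × 10^4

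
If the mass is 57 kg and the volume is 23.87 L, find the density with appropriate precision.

2.4 kg/L

density = 57 kg ÷ 23.87 L = 2.387934646… kg/L.
57 has 2 significant figures; 23.87 has 4.
Division/multiplication keeps the fewest: 2 significant figures.
Rounded: 2.4 kg/L.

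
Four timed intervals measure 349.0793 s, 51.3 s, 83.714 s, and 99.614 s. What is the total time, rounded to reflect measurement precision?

349.0793 s + 51.3 s + 83.714 s + 99.614 s = 583.7073 s.
Addition/subtraction keeps the fewest decimal places: 349.0793 → 4 decimal places, 51.3 → 1 decimal place, 83.714 → 3 decimal places, 99.614 → 3 decimal places; limit is 1.
Rounded to 1 decimal place: 583.7 s.

583.7 s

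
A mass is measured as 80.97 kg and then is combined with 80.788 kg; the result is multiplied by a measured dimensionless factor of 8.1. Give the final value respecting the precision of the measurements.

80.97 kg + 80.788 kg = 161.758 kg; the sum is limited to 2 decimal places (5 s.f.).
Carrying full precision, 161.758 × 8.1 = 1310.2398 kg; 8.1 has 2 s.f., so the result keeps min(5, 2) = 2 s.f.
Rounded to 2 significant figures: 1.3 × 10³ kg.

1.3 × 10³ kg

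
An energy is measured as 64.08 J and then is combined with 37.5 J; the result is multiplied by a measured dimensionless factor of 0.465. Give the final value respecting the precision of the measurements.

47.2 J

64.08 J + 37.5 J = 101.58 J; the sum is limited to 1 decimal place (4 s.f.).
Carrying full precision, 101.58 × 0.465 = 47.2347 J; 0.465 has 3 s.f., so the result keeps min(4, 3) = 3 s.f.
Rounded to 3 significant figures: 47.2 J.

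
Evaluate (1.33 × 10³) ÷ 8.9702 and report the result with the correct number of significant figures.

(1.33 × 10³) ÷ 8.9702 = 148.268711957…
Multiplication/division keeps the fewest significant figures: 1.33 × 10³ → 3 s.f., 8.9702 → 5 s.f.; limit is 3.
Rounded to 3 significant figures: 148.

148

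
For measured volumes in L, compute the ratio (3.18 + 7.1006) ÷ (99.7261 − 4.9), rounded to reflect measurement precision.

0.108

3.18 + 7.1006 = 10.2806, limited to 2 d.p. → 4 s.f.; 99.7261 − 4.9 = 94.8261, limited to 1 d.p. → 3 s.f.
Carrying full precision, 10.2806 ÷ 94.8261 = 0.108415299163…; keep min(4, 3) = 3 s.f.
Rounded to 3 significant figures: 0.108.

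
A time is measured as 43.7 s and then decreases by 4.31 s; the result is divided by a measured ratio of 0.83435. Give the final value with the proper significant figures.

47.2 s

43.7 s − 4.31 s = 39.39 s; the difference is limited to 1 decimal place (3 s.f.).
Carrying full precision, 39.39 ÷ 0.83435 = 47.210403308… s; 0.83435 has 5 s.f., so the result keeps min(3, 5) = 3 s.f.
Rounded to 3 significant figures: 47.2 s.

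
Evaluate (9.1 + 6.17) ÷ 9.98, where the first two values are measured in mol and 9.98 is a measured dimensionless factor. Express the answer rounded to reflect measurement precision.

9.1 mol + 6.17 mol = 15.27 mol; the sum is limited to 1 decimal place (3 s.f.).
Carrying full precision, 15.27 ÷ 9.98 = 1.53006012024… mol; 9.98 has 3 s.f., so the result keeps min(3, 3) = 3 s.f.
Rounded to 3 significant figures: 1.53 mol.

1.53 mol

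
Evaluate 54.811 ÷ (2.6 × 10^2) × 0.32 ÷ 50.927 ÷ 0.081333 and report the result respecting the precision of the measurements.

54.811 ÷ (2.6 × 10^2) × 0.32 ÷ 50.927 ÷ 0.081333 = 0.016286564017…
Multiplication/division keeps the fewest significant figures: 54.811 → 5 s.f., 2.6 × 10^2 → 2 s.f., 0.32 → 2 s.f., 50.927 → 5 s.f., 0.081333 → 5 s.f.; limit is 2.
Rounded to 2 significant figures: 0.016.

0.016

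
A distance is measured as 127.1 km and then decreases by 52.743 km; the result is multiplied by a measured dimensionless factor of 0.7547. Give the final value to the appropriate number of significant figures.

127.1 km − 52.743 km = 74.357 km; the difference is limited to 1 decimal place (3 s.f.).
Carrying full precision, 74.357 × 0.7547 = 56.1172279 km; 0.7547 has 4 s.f., so the result keeps min(3, 4) = 3 s.f.
Rounded to 3 significant figures: 56.1 km.

56.1 km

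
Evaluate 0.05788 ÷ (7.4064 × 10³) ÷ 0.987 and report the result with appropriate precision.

7.92 × 10⁻⁶

0.05788 ÷ (7.4064 × 10³) ÷ 0.987 = 0.00000791779414523…
Multiplication/division keeps the fewest significant figures: 0.05788 → 4 s.f., 7.4064 × 10³ → 5 s.f., 0.987 → 3 s.f.; limit is 3.
Rounded to 3 significant figures: 7.92 × 10⁻⁶.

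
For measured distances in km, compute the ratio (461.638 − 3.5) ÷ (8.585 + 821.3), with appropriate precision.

461.638 − 3.5 = 458.138, limited to 1 d.p. → 4 s.f.; 8.585 + 821.3 = 829.885, limited to 1 d.p. → 4 s.f.
Carrying full precision, 458.138 ÷ 829.885 = 0.552049982829…; keep min(4, 4) = 4 s.f.
Rounded to 4 significant figures: 0.5520.

0.5520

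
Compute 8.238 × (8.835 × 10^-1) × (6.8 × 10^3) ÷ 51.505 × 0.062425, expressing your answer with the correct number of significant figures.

60.

8.238 × (8.835 × 10^-1) × (6.8 × 10^3) ÷ 51.505 × 0.062425 = 59.9855180229…
Multiplication/division keeps the fewest significant figures: 8.238 → 4 s.f., 8.835 × 10^-1 → 4 s.f., 6.8 × 10^3 → 2 s.f., 51.505 → 5 s.f., 0.062425 → 5 s.f.; limit is 2.
Rounded to 2 significant figures: 60.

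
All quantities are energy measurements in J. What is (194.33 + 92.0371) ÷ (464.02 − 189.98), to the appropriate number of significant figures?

194.33 + 92.0371 = 286.3671, limited to 2 d.p. → 5 s.f.; 464.02 − 189.98 = 274.04, limited to 2 d.p. → 5 s.f.
Carrying full precision, 286.3671 ÷ 274.04 = 1.04498284922…; keep min(5, 5) = 5 s.f.
Rounded to 5 significant figures: 1.0450.

1.0450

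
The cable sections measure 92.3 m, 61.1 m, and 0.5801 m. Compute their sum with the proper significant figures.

92.3 m + 61.1 m + 0.5801 m = 153.9801 m.
Addition/subtraction keeps the fewest decimal places: 92.3 → 1 decimal place, 61.1 → 1 decimal place, 0.5801 → 4 decimal places; limit is 1.
Rounded to 1 decimal place: 154.0 m.

154.0 m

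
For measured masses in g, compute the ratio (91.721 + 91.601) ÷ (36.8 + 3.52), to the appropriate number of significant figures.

91.721 + 91.601 = 183.322, limited to 3 d.p. → 6 s.f.; 36.8 + 3.52 = 40.32, limited to 1 d.p. → 3 s.f.
Carrying full precision, 183.322 ÷ 40.32 = 4.5466765873…; keep min(6, 3) = 3 s.f.
Rounded to 3 significant figures: 4.55.

4.55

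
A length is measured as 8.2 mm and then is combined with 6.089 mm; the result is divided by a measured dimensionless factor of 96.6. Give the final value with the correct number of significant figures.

1.48 × 10⁻¹ mm

8.2 mm + 6.089 mm = 14.289 mm; the sum is limited to 1 decimal place (3 s.f.).
Carrying full precision, 14.289 ÷ 96.6 = 0.147919254658… mm; 96.6 has 3 s.f., so the result keeps min(3, 3) = 3 s.f.
Rounded to 3 significant figures: 1.48 × 10⁻¹ mm.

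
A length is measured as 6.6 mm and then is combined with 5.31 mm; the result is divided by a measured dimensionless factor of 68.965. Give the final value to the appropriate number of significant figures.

0.173 mm

6.6 mm + 5.31 mm = 11.91 mm; the sum is limited to 1 decimal place (3 s.f.).
Carrying full precision, 11.91 ÷ 68.965 = 0.172696295222… mm; 68.965 has 5 s.f., so the result keeps min(3, 5) = 3 s.f.
Rounded to 3 significant figures: 0.173 mm.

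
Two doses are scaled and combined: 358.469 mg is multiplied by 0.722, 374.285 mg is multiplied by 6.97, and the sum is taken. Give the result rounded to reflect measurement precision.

2.87 × 10³ mg

358.469 × 0.722 = 258.814618 → 259 mg (3 s.f., last digit at the 10^0 place).
374.285 × 6.97 = 2608.76645 → 2.61 × 10³ mg (3 s.f., last digit at the 10^1 place).
Sum: 2867.581068 mg; keep the coarser place, 10^1.
Result: 2.87 × 10³ mg.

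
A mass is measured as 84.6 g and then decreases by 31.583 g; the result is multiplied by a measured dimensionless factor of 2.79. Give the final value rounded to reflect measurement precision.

84.6 g − 31.583 g = 53.017 g; the difference is limited to 1 decimal place (3 s.f.).
Carrying full precision, 53.017 × 2.79 = 147.91743 g; 2.79 has 3 s.f., so the result keeps min(3, 3) = 3 s.f.
Rounded to 3 significant figures: 148 g.

148 g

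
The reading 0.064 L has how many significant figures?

2

0.064: leading zeros are not significant.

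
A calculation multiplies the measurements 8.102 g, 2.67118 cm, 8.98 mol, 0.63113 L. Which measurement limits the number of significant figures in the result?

8.98 mol

8.102 g → 4 s.f.; 2.67118 cm → 6 s.f.; 8.98 mol → 3 s.f.; 0.63113 L → 5 s.f.
The fewest is 3 significant figures, from 8.98 mol.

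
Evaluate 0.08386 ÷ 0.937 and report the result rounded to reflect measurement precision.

0.08386 ÷ 0.937 = 0.0894983991462…
Multiplication/division keeps the fewest significant figures: 0.08386 → 4 s.f., 0.937 → 3 s.f.; limit is 3.
Rounded to 3 significant figures: 0.0895.

0.0895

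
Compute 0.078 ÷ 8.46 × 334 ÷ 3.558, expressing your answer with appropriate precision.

0.078 ÷ 8.46 × 334 ÷ 3.558 = 0.865495397446…
Multiplication/division keeps the fewest significant figures: 0.078 → 2 s.f., 8.46 → 3 s.f., 334 → 3 s.f., 3.558 → 4 s.f.; limit is 2.
Rounded to 2 significant figures: 0.87.

0.87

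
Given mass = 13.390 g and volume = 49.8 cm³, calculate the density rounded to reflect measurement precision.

0.269 g/cm³

density = 13.390 g ÷ 49.8 cm³ = 0.268875502008… g/cm³.
13.390 has 5 significant figures; 49.8 has 3.
Division/multiplication keeps the fewest: 3 significant figures.
Rounded: 0.269 g/cm³.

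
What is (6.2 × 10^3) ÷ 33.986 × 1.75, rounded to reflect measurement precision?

(6.2 × 10^3) ÷ 33.986 × 1.75 = 319.249102572…
Multiplication/division keeps the fewest significant figures: 6.2 × 10^3 → 2 s.f., 33.986 → 5 s.f., 1.75 → 3 s.f.; limit is 2.
Rounded to 2 significant figures: 3.2 × 10^2.

3.2 × 10^2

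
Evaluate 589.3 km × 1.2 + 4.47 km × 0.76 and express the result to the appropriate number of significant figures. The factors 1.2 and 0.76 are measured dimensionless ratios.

7.1 × 10² km

589.3 × 1.2 = 707.16 → 7.1 × 10² km (2 s.f., last digit at the 10^1 place).
4.47 × 0.76 = 3.3972 → 3.4 km (2 s.f., last digit at the 10^-1 place).
Sum: 710.5572 km; keep the coarser place, 10^1.
Result: 7.1 × 10² km.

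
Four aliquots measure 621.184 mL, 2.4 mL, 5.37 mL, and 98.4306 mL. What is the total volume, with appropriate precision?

727.4 mL

621.184 mL + 2.4 mL + 5.37 mL + 98.4306 mL = 727.3846 mL.
Addition/subtraction keeps the fewest decimal places: 621.184 → 3 decimal places, 2.4 → 1 decimal place, 5.37 → 2 decimal places, 98.4306 → 4 decimal places; limit is 1.
Rounded to 1 decimal place: 727.4 mL.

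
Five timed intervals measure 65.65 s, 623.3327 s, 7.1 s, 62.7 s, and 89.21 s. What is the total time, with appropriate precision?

848.0 s

65.65 s + 623.3327 s + 7.1 s + 62.7 s + 89.21 s = 847.9927 s.
Addition/subtraction keeps the fewest decimal places: 65.65 → 2 decimal places, 623.3327 → 4 decimal places, 7.1 → 1 decimal place, 62.7 → 1 decimal place, 89.21 → 2 decimal places; limit is 1.
Rounded to 1 decimal place: 848.0 s.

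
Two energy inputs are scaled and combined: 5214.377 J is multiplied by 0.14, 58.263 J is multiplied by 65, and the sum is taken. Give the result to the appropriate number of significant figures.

4.5 × 10³ J

5214.377 × 0.14 = 730.01278 → 7.3 × 10² J (2 s.f., last digit at the 10^1 place).
58.263 × 65 = 3787.095 → 3.8 × 10³ J (2 s.f., last digit at the 10^2 place).
Sum: 4517.10778 J; keep the coarser place, 10^2.
Result: 4.5 × 10³ J.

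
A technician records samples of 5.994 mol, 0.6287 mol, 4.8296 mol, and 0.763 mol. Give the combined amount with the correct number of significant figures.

12.215 mol

5.994 mol + 0.6287 mol + 4.8296 mol + 0.763 mol = 12.2153 mol.
Addition/subtraction keeps the fewest decimal places: 5.994 → 3 decimal places, 0.6287 → 4 decimal places, 4.8296 → 4 decimal places, 0.763 → 3 decimal places; limit is 3.
Rounded to 3 decimal places: 12.215 mol.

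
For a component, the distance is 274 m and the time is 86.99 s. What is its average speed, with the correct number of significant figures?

average speed = 274 m ÷ 86.99 s = 3.14978733188… m/s.
274 has 3 significant figures; 86.99 has 4.
Division/multiplication keeps the fewest: 3 significant figures.
Rounded: 3.15 m/s.

3.15 m/s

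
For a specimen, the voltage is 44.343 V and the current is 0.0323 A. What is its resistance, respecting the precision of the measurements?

resistance = 44.343 V ÷ 0.0323 A = 1372.84829721… Ω.
44.343 has 5 significant figures; 0.0323 has 3.
Division/multiplication keeps the fewest: 3 significant figures.
Rounded: 1.37 × 10³ Ω.

1.37 × 10³ Ω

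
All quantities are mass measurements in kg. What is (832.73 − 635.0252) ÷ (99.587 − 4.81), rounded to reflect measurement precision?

2.086

832.73 − 635.0252 = 197.7048, limited to 2 d.p. → 5 s.f.; 99.587 − 4.81 = 94.777, limited to 2 d.p. → 4 s.f.
Carrying full precision, 197.7048 ÷ 94.777 = 2.08599976788…; keep min(5, 4) = 4 s.f.
Rounded to 4 significant figures: 2.086.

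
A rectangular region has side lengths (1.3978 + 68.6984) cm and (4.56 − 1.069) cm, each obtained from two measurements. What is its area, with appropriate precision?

245 cm²

1.3978 + 68.6984 = 70.0962, limited to 4 d.p. → 6 s.f.; 4.56 − 1.069 = 3.491, limited to 2 d.p. → 3 s.f.
Carrying full precision, 70.0962 × 3.491 = 244.7058342; keep min(6, 3) = 3 s.f.
Rounded to 3 significant figures: 245 cm².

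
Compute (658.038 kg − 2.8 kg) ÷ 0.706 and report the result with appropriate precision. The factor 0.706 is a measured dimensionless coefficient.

658.038 kg − 2.8 kg = 655.238 kg; the difference is limited to 1 decimal place (4 s.f.).
Carrying full precision, 655.238 ÷ 0.706 = 928.099150142… kg; 0.706 has 3 s.f., so the result keeps min(4, 3) = 3 s.f.
Rounded to 3 significant figures: 928 kg.

928 kg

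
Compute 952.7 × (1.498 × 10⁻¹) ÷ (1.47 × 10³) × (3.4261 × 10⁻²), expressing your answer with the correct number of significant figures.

0.00333

952.7 × (1.498 × 10⁻¹) ÷ (1.47 × 10³) × (3.4261 × 10⁻²) = 0.00332621776467…
Multiplication/division keeps the fewest significant figures: 952.7 → 4 s.f., 1.498 × 10⁻¹ → 4 s.f., 1.47 × 10³ → 3 s.f., 3.4261 × 10⁻² → 5 s.f.; limit is 3.
Rounded to 3 significant figures: 0.00333.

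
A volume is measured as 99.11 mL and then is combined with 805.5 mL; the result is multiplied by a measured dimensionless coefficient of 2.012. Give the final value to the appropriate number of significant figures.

99.11 mL + 805.5 mL = 904.61 mL; the sum is limited to 1 decimal place (4 s.f.).
Carrying full precision, 904.61 × 2.012 = 1820.07532 mL; 2.012 has 4 s.f., so the result keeps min(4, 4) = 4 s.f.
Rounded to 4 significant figures: 1.820 × 10³ mL.

1.820 × 10³ mL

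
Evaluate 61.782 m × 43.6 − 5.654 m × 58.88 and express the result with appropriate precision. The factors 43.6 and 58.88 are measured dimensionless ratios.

61.782 × 43.6 = 2693.6952 → 2.69 × 10^3 m (3 s.f., last digit at the 10^1 place).
5.654 × 58.88 = 332.90752 → 332.9 m (4 s.f., last digit at the 10^-1 place).
Difference: 2360.78768 m; keep the coarser place, 10^1.
Result: 2.36 × 10^3 m.

2.36 × 10^3 m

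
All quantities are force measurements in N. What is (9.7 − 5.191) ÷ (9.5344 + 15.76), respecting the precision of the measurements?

9.7 − 5.191 = 4.509, limited to 1 d.p. → 2 s.f.; 9.5344 + 15.76 = 25.2944, limited to 2 d.p. → 4 s.f.
Carrying full precision, 4.509 ÷ 25.2944 = 0.17826080081…; keep min(2, 4) = 2 s.f.
Rounded to 2 significant figures: 0.18.

0.18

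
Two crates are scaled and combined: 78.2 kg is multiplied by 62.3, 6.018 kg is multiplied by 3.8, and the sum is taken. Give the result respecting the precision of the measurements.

4.89 × 10³ kg

78.2 × 62.3 = 4871.86 → 4.87 × 10³ kg (3 s.f., last digit at the 10^1 place).
6.018 × 3.8 = 22.8684 → 23 kg (2 s.f., last digit at the 10^0 place).
Sum: 4894.7284 kg; keep the coarser place, 10^1.
Result: 4.89 × 10³ kg.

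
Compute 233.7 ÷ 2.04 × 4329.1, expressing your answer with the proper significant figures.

4.96 × 10⁵

233.7 ÷ 2.04 × 4329.1 = 495936.602941…
Multiplication/division keeps the fewest significant figures: 233.7 → 4 s.f., 2.04 → 3 s.f., 4329.1 → 5 s.f.; limit is 3.
Rounded to 3 significant figures: 4.96 × 10⁵.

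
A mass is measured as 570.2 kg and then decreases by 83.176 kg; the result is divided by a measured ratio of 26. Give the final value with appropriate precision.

19 kg

570.2 kg − 83.176 kg = 487.024 kg; the difference is limited to 1 decimal place (4 s.f.).
Carrying full precision, 487.024 ÷ 26 = 18.7316923077… kg; 26 has 2 s.f., so the result keeps min(4, 2) = 2 s.f.
Rounded to 2 significant figures: 19 kg.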